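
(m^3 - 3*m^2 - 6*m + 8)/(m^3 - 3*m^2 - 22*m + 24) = (m^2 - 2*m - 8)/(m^2 - 2*m - 24)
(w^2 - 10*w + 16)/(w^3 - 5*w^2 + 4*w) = (w^2 - 10*w + 16)/(w*(w^2 - 5*w + 4))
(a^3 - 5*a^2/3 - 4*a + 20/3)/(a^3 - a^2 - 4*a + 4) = (a - 5/3)/(a - 1)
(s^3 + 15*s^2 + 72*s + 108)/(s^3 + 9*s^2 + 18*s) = (s + 6)/s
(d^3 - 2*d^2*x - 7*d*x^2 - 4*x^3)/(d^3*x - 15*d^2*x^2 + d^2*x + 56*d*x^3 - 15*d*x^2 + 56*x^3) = (d^3 - 2*d^2*x - 7*d*x^2 - 4*x^3)/(x*(d^3 - 15*d^2*x + d^2 + 56*d*x^2 - 15*d*x + 56*x^2))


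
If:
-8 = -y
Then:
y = 8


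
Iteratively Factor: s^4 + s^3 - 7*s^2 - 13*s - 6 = (s - 3)*(s^3 + 4*s^2 + 5*s + 2) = (s - 3)*(s + 1)*(s^2 + 3*s + 2) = (s - 3)*(s + 1)*(s + 2)*(s + 1)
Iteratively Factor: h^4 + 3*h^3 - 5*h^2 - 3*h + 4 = (h + 1)*(h^3 + 2*h^2 - 7*h + 4) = (h - 1)*(h + 1)*(h^2 + 3*h - 4) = (h - 1)*(h + 1)*(h + 4)*(h - 1)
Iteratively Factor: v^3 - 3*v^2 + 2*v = (v - 2)*(v^2 - v) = v*(v - 2)*(v - 1)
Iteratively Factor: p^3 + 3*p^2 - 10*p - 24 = (p - 3)*(p^2 + 6*p + 8) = (p - 3)*(p + 2)*(p + 4)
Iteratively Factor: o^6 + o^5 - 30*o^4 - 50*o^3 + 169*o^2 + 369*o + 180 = (o + 4)*(o^5 - 3*o^4 - 18*o^3 + 22*o^2 + 81*o + 45) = (o + 1)*(o + 4)*(o^4 - 4*o^3 - 14*o^2 + 36*o + 45) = (o + 1)^2*(o + 4)*(o^3 - 5*o^2 - 9*o + 45) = (o + 1)^2*(o + 3)*(o + 4)*(o^2 - 8*o + 15) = (o - 5)*(o + 1)^2*(o + 3)*(o + 4)*(o - 3)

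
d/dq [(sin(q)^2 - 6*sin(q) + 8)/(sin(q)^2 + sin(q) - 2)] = (7*sin(q)^2 - 20*sin(q) + 4)*cos(q)/((sin(q) - 1)^2*(sin(q) + 2)^2)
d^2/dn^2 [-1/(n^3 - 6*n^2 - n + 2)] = 2*(3*(n - 2)*(n^3 - 6*n^2 - n + 2) - (-3*n^2 + 12*n + 1)^2)/(n^3 - 6*n^2 - n + 2)^3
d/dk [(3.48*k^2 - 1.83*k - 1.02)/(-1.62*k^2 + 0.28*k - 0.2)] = (-1.9902*k^2 - 4.6968*k + 0.6516)/(2.6244*k^4 - 0.9072*k^3 + 0.7264*k^2 - 0.112*k + 0.04)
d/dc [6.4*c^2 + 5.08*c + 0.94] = 12.8*c + 5.08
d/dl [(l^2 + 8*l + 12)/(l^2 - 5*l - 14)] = -13/(l^2 - 14*l + 49)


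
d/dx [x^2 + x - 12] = 2*x + 1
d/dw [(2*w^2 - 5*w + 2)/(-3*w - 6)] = 2*(-w^2 - 4*w + 6)/(3*(w^2 + 4*w + 4))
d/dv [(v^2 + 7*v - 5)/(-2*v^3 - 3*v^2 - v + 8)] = (2*v^4 + 28*v^3 - 10*v^2 - 14*v + 51)/(4*v^6 + 12*v^5 + 13*v^4 - 26*v^3 - 47*v^2 - 16*v + 64)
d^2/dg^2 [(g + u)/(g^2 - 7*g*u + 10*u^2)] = 2*(3*(-g + 2*u)*(g^2 - 7*g*u + 10*u^2) + (g + u)*(2*g - 7*u)^2)/(g^2 - 7*g*u + 10*u^2)^3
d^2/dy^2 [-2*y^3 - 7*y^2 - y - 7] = -12*y - 14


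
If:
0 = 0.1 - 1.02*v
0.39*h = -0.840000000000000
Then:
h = -2.15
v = 0.10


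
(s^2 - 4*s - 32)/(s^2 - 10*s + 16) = (s + 4)/(s - 2)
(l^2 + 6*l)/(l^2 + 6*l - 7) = l*(l + 6)/(l^2 + 6*l - 7)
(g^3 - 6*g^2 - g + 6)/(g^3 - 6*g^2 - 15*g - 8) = (g^2 - 7*g + 6)/(g^2 - 7*g - 8)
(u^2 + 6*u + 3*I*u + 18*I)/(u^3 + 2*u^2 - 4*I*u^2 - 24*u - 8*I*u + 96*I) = (u + 3*I)/(u^2 - 4*u*(1 + I) + 16*I)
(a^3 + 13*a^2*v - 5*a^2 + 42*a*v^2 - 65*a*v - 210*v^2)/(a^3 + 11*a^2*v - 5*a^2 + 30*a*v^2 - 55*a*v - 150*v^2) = (a + 7*v)/(a + 5*v)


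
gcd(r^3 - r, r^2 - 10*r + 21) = 1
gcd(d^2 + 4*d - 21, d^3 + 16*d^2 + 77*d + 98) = d + 7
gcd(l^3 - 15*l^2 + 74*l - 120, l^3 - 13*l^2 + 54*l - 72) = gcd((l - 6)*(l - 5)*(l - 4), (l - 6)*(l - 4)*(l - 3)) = l^2 - 10*l + 24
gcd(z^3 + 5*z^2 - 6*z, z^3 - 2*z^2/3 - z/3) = z^2 - z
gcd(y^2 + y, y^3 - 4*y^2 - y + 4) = y + 1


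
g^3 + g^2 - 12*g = g*(g - 3)*(g + 4)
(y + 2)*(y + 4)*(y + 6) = y^3 + 12*y^2 + 44*y + 48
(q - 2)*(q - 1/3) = q^2 - 7*q/3 + 2/3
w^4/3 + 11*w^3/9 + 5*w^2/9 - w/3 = w*(w/3 + 1)*(w - 1/3)*(w + 1)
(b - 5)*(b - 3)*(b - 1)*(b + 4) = b^4 - 5*b^3 - 13*b^2 + 77*b - 60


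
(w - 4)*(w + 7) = w^2 + 3*w - 28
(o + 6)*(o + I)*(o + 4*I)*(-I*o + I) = -I*o^4 + 5*o^3 - 5*I*o^3 + 25*o^2 + 10*I*o^2 - 30*o + 20*I*o - 24*I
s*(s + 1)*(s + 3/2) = s^3 + 5*s^2/2 + 3*s/2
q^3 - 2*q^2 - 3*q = q*(q - 3)*(q + 1)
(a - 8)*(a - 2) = a^2 - 10*a + 16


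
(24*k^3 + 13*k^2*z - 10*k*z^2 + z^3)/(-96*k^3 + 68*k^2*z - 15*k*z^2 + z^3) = (k + z)/(-4*k + z)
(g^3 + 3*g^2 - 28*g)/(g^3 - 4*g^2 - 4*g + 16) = g*(g + 7)/(g^2 - 4)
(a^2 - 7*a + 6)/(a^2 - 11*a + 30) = (a - 1)/(a - 5)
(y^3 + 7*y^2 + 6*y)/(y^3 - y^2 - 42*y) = (y + 1)/(y - 7)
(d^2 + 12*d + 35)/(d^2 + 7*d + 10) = (d + 7)/(d + 2)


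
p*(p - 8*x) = p^2 - 8*p*x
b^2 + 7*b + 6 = (b + 1)*(b + 6)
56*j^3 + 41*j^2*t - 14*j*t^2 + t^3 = (-8*j + t)*(-7*j + t)*(j + t)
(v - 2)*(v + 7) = v^2 + 5*v - 14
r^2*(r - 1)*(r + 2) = r^4 + r^3 - 2*r^2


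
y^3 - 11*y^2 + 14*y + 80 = (y - 8)*(y - 5)*(y + 2)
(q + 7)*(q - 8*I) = q^2 + 7*q - 8*I*q - 56*I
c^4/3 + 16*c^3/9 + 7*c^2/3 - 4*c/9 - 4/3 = (c/3 + 1)*(c - 2/3)*(c + 1)*(c + 2)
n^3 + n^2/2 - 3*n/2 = n*(n - 1)*(n + 3/2)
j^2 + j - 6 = (j - 2)*(j + 3)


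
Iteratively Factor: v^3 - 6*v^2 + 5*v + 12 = (v - 3)*(v^2 - 3*v - 4) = (v - 3)*(v + 1)*(v - 4)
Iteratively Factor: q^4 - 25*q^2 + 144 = (q + 3)*(q^3 - 3*q^2 - 16*q + 48) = (q - 4)*(q + 3)*(q^2 + q - 12) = (q - 4)*(q + 3)*(q + 4)*(q - 3)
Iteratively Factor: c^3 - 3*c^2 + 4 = (c + 1)*(c^2 - 4*c + 4) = (c - 2)*(c + 1)*(c - 2)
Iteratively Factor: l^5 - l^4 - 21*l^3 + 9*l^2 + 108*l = (l + 3)*(l^4 - 4*l^3 - 9*l^2 + 36*l) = (l + 3)^2*(l^3 - 7*l^2 + 12*l) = (l - 3)*(l + 3)^2*(l^2 - 4*l) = (l - 4)*(l - 3)*(l + 3)^2*(l)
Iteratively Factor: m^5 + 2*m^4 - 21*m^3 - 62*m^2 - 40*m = (m + 4)*(m^4 - 2*m^3 - 13*m^2 - 10*m) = m*(m + 4)*(m^3 - 2*m^2 - 13*m - 10) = m*(m + 1)*(m + 4)*(m^2 - 3*m - 10) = m*(m - 5)*(m + 1)*(m + 4)*(m + 2)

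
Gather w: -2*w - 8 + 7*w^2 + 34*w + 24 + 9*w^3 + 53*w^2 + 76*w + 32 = 9*w^3 + 60*w^2 + 108*w + 48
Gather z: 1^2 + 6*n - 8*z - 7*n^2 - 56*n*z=-7*n^2 + 6*n + z*(-56*n - 8) + 1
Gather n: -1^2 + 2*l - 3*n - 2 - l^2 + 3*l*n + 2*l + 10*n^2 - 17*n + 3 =-l^2 + 4*l + 10*n^2 + n*(3*l - 20)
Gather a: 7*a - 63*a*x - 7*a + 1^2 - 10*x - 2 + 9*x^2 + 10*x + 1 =-63*a*x + 9*x^2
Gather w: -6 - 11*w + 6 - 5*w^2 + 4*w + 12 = -5*w^2 - 7*w + 12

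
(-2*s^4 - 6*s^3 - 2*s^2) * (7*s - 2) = -14*s^5 - 38*s^4 - 2*s^3 + 4*s^2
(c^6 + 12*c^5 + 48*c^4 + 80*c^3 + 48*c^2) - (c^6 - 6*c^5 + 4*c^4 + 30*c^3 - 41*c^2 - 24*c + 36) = 18*c^5 + 44*c^4 + 50*c^3 + 89*c^2 + 24*c - 36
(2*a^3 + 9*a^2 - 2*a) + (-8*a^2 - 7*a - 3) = 2*a^3 + a^2 - 9*a - 3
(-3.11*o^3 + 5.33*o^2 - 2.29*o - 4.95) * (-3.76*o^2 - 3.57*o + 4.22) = 11.6936*o^5 - 8.9381*o^4 - 23.5419*o^3 + 49.2799*o^2 + 8.0077*o - 20.889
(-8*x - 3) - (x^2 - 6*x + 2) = -x^2 - 2*x - 5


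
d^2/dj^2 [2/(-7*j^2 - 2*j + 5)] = 4*(49*j^2 + 14*j - 4*(7*j + 1)^2 - 35)/(7*j^2 + 2*j - 5)^3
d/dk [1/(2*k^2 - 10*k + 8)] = (5/2 - k)/(k^2 - 5*k + 4)^2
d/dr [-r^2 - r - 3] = -2*r - 1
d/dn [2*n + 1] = 2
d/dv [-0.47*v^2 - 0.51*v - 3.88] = -0.94*v - 0.51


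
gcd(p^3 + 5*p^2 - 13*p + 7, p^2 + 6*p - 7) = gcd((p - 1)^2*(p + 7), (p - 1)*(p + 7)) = p^2 + 6*p - 7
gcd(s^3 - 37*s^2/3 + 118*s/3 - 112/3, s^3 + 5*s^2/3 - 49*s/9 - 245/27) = s - 7/3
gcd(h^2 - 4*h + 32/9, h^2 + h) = 1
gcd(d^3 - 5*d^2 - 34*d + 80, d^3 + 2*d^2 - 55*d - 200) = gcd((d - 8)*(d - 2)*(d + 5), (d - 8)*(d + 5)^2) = d^2 - 3*d - 40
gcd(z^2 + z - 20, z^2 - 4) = 1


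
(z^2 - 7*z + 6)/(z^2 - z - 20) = (-z^2 + 7*z - 6)/(-z^2 + z + 20)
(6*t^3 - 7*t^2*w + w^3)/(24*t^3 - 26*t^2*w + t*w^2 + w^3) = (6*t^2 - t*w - w^2)/(24*t^2 - 2*t*w - w^2)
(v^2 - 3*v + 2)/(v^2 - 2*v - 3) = (-v^2 + 3*v - 2)/(-v^2 + 2*v + 3)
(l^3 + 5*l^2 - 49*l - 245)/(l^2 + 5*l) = l - 49/l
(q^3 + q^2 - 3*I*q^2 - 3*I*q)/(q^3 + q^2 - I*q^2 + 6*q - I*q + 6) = q/(q + 2*I)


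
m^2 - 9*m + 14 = (m - 7)*(m - 2)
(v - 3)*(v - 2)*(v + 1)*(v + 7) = v^4 + 3*v^3 - 27*v^2 + 13*v + 42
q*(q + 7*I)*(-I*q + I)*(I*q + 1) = q^4 - q^3 + 6*I*q^3 + 7*q^2 - 6*I*q^2 - 7*q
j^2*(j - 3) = j^3 - 3*j^2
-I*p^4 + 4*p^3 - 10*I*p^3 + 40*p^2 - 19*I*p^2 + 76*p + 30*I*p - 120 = (p + 5)*(p + 6)*(p + 4*I)*(-I*p + I)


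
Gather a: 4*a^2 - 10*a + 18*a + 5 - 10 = 4*a^2 + 8*a - 5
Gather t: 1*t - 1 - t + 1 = 0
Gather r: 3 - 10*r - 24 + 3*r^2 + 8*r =3*r^2 - 2*r - 21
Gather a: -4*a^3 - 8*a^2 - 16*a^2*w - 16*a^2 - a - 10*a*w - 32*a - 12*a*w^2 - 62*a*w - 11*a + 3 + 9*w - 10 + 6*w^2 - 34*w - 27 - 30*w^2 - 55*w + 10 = -4*a^3 + a^2*(-16*w - 24) + a*(-12*w^2 - 72*w - 44) - 24*w^2 - 80*w - 24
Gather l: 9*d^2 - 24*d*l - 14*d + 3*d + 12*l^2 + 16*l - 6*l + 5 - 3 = 9*d^2 - 11*d + 12*l^2 + l*(10 - 24*d) + 2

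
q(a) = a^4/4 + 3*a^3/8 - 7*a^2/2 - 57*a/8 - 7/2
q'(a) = a^3 + 9*a^2/8 - 7*a - 57/8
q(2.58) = -27.66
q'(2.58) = -0.52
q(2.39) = -27.24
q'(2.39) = -3.78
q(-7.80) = 586.55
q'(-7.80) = -358.63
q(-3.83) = 5.17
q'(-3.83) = -19.99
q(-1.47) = -0.61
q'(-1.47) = 2.42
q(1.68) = -21.58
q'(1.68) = -10.97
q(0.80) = -11.15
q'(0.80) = -11.49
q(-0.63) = -0.45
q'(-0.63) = -2.52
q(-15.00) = 10706.50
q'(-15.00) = -3024.00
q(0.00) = -3.50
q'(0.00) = -7.12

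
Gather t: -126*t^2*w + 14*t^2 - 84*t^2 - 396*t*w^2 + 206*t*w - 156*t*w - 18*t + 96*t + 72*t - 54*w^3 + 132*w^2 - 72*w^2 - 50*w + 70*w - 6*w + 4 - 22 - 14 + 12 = t^2*(-126*w - 70) + t*(-396*w^2 + 50*w + 150) - 54*w^3 + 60*w^2 + 14*w - 20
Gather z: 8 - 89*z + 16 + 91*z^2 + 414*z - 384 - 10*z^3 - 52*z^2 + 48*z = -10*z^3 + 39*z^2 + 373*z - 360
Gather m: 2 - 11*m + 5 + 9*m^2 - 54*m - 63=9*m^2 - 65*m - 56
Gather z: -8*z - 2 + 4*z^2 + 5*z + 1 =4*z^2 - 3*z - 1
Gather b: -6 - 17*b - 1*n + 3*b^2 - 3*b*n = 3*b^2 + b*(-3*n - 17) - n - 6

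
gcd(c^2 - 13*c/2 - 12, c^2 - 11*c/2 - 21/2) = c + 3/2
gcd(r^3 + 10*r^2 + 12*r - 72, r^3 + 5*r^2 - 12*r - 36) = r + 6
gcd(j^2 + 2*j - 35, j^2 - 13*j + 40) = j - 5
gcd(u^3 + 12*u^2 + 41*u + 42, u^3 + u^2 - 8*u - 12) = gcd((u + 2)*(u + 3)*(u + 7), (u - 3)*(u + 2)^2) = u + 2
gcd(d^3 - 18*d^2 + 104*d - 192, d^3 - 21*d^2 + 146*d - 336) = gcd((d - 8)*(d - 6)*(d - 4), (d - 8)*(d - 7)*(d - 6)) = d^2 - 14*d + 48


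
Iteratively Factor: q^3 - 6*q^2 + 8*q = (q)*(q^2 - 6*q + 8) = q*(q - 2)*(q - 4)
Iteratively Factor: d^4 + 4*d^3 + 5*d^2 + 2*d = (d)*(d^3 + 4*d^2 + 5*d + 2) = d*(d + 2)*(d^2 + 2*d + 1) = d*(d + 1)*(d + 2)*(d + 1)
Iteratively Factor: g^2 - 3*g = (g)*(g - 3)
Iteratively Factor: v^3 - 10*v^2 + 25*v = (v - 5)*(v^2 - 5*v) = (v - 5)^2*(v)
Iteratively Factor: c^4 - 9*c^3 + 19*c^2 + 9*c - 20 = (c + 1)*(c^3 - 10*c^2 + 29*c - 20) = (c - 4)*(c + 1)*(c^2 - 6*c + 5) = (c - 4)*(c - 1)*(c + 1)*(c - 5)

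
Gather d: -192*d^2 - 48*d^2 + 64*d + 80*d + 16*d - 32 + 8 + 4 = -240*d^2 + 160*d - 20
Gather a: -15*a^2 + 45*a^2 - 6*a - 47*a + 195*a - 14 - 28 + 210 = 30*a^2 + 142*a + 168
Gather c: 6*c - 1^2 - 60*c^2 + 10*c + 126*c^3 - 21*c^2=126*c^3 - 81*c^2 + 16*c - 1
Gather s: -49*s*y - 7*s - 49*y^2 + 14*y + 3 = s*(-49*y - 7) - 49*y^2 + 14*y + 3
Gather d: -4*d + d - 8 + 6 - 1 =-3*d - 3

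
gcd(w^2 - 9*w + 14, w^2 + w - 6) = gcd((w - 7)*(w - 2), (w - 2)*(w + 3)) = w - 2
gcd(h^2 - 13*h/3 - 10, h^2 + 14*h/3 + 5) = h + 5/3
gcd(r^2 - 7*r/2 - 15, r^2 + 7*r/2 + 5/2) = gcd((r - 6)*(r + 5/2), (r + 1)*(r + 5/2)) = r + 5/2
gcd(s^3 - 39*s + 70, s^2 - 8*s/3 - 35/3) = s - 5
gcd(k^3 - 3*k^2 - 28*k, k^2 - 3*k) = k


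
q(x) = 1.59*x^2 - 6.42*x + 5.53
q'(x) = 3.18*x - 6.42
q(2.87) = 0.20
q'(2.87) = 2.71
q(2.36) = -0.77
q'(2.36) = 1.08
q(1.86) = -0.91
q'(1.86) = -0.51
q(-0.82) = 11.86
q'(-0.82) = -9.03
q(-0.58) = 9.79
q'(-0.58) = -8.26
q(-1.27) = 16.25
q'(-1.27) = -10.46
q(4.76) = 11.00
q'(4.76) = 8.72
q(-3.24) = 43.02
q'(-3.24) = -16.72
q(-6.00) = 101.29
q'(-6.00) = -25.50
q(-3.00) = 39.10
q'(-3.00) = -15.96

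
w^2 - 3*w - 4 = (w - 4)*(w + 1)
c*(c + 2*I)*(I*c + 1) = I*c^3 - c^2 + 2*I*c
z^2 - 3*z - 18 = (z - 6)*(z + 3)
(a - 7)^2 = a^2 - 14*a + 49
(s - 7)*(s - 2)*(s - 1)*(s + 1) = s^4 - 9*s^3 + 13*s^2 + 9*s - 14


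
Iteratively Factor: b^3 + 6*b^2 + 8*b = (b + 4)*(b^2 + 2*b) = (b + 2)*(b + 4)*(b)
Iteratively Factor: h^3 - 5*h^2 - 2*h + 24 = (h - 4)*(h^2 - h - 6) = (h - 4)*(h + 2)*(h - 3)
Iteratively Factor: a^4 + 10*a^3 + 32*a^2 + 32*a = (a + 4)*(a^3 + 6*a^2 + 8*a) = (a + 4)^2*(a^2 + 2*a) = (a + 2)*(a + 4)^2*(a)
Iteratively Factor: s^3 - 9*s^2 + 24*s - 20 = (s - 2)*(s^2 - 7*s + 10) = (s - 2)^2*(s - 5)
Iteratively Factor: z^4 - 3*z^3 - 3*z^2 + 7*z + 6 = (z + 1)*(z^3 - 4*z^2 + z + 6) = (z - 2)*(z + 1)*(z^2 - 2*z - 3) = (z - 2)*(z + 1)^2*(z - 3)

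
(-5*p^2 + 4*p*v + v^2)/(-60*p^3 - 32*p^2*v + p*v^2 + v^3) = (p - v)/(12*p^2 + 4*p*v - v^2)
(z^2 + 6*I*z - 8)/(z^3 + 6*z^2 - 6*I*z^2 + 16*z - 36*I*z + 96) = (z + 4*I)/(z^2 + z*(6 - 8*I) - 48*I)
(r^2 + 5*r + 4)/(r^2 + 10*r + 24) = (r + 1)/(r + 6)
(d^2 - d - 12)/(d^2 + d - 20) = (d + 3)/(d + 5)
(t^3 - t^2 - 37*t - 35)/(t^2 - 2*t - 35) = t + 1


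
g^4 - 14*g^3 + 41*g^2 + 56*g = g*(g - 8)*(g - 7)*(g + 1)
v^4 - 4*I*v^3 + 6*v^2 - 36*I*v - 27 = (v - 3*I)^2*(v - I)*(v + 3*I)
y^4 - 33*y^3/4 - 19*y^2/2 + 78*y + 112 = (y - 8)*(y - 4)*(y + 7/4)*(y + 2)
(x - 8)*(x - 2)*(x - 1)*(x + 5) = x^4 - 6*x^3 - 29*x^2 + 114*x - 80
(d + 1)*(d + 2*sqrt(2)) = d^2 + d + 2*sqrt(2)*d + 2*sqrt(2)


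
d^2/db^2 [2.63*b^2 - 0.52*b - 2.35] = 5.26000000000000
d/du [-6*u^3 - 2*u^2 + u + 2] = -18*u^2 - 4*u + 1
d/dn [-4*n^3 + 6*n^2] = 12*n*(1 - n)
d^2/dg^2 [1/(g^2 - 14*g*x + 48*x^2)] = 2*(-g^2 + 14*g*x - 48*x^2 + 4*(g - 7*x)^2)/(g^2 - 14*g*x + 48*x^2)^3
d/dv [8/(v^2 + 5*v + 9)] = 8*(-2*v - 5)/(v^2 + 5*v + 9)^2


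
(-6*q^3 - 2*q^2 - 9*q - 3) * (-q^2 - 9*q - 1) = 6*q^5 + 56*q^4 + 33*q^3 + 86*q^2 + 36*q + 3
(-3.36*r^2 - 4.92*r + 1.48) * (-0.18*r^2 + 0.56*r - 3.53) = 0.6048*r^4 - 0.996*r^3 + 8.8392*r^2 + 18.1964*r - 5.2244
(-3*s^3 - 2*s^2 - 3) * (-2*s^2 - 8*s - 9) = 6*s^5 + 28*s^4 + 43*s^3 + 24*s^2 + 24*s + 27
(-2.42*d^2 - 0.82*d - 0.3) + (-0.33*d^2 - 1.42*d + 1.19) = -2.75*d^2 - 2.24*d + 0.89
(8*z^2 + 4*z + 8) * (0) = 0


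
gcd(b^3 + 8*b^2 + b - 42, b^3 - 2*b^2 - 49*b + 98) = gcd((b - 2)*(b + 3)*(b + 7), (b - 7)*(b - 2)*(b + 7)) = b^2 + 5*b - 14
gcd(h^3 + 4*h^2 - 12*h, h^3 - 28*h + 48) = h^2 + 4*h - 12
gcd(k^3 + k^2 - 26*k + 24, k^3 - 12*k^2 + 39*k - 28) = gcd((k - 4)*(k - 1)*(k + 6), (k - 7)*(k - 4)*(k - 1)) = k^2 - 5*k + 4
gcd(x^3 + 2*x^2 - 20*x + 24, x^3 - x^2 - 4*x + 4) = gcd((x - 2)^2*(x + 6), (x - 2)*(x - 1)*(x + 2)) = x - 2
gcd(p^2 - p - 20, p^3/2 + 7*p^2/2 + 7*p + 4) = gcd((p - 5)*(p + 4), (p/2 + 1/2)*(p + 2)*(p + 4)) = p + 4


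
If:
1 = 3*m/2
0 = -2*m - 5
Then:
No Solution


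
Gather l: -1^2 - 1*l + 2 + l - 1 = 0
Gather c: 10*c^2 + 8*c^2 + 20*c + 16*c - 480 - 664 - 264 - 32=18*c^2 + 36*c - 1440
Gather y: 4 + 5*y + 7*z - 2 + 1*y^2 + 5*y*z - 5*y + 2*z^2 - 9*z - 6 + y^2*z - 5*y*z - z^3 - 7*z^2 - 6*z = y^2*(z + 1) - z^3 - 5*z^2 - 8*z - 4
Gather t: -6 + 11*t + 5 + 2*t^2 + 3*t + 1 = 2*t^2 + 14*t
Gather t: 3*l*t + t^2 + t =t^2 + t*(3*l + 1)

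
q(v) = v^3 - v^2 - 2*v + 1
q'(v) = 3*v^2 - 2*v - 2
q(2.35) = 3.76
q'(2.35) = 9.87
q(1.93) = 0.60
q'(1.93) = 5.31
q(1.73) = -0.28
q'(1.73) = 3.52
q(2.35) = 3.76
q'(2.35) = 9.87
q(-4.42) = -96.05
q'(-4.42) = 65.45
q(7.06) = 288.93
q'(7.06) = 133.41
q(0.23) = 0.50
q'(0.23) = -2.30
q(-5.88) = -225.11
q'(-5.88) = 113.48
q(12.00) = 1561.00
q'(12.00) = 406.00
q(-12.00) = -1847.00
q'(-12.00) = 454.00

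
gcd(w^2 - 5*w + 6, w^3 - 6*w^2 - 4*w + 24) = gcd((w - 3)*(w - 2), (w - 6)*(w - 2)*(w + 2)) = w - 2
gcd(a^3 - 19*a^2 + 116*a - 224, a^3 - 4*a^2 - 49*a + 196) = a^2 - 11*a + 28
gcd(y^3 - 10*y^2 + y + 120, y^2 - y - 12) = y + 3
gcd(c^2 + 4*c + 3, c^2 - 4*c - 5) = c + 1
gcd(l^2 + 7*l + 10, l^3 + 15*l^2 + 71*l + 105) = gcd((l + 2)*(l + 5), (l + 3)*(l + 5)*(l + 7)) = l + 5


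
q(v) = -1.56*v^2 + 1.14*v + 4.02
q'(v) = 1.14 - 3.12*v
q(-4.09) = -26.74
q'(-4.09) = 13.90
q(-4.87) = -38.53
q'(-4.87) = 16.33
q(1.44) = 2.43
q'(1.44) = -3.35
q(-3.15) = -15.05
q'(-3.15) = 10.97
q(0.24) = 4.20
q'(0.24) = 0.39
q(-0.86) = 1.89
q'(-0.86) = 3.82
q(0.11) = 4.13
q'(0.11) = 0.80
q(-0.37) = 3.38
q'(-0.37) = 2.29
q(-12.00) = -234.30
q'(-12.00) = 38.58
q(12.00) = -206.94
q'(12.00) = -36.30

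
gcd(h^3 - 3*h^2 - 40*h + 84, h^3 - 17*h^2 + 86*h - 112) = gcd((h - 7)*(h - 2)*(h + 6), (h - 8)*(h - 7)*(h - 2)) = h^2 - 9*h + 14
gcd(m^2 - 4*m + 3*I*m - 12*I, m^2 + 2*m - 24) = m - 4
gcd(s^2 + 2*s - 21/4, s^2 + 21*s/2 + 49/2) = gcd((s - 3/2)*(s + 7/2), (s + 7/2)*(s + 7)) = s + 7/2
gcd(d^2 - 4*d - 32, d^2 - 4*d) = 1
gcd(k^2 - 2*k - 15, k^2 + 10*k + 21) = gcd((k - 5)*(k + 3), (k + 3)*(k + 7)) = k + 3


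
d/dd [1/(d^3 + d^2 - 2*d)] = (-3*d^2 - 2*d + 2)/(d^2*(d^2 + d - 2)^2)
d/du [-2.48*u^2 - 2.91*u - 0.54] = -4.96*u - 2.91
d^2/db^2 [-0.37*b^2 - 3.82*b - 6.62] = -0.740000000000000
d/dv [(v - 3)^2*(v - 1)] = (v - 3)*(3*v - 5)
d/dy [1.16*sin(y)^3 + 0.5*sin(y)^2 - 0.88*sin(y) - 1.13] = (3.48*sin(y)^2 + 1.0*sin(y) - 0.88)*cos(y)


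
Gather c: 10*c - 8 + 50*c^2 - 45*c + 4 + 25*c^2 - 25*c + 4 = 75*c^2 - 60*c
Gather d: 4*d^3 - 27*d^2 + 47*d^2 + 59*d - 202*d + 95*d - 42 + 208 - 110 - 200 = 4*d^3 + 20*d^2 - 48*d - 144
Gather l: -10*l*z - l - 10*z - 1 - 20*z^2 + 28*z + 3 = l*(-10*z - 1) - 20*z^2 + 18*z + 2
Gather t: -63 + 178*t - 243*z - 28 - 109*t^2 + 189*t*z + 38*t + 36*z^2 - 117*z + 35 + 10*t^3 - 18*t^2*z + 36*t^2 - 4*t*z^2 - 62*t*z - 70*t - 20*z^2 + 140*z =10*t^3 + t^2*(-18*z - 73) + t*(-4*z^2 + 127*z + 146) + 16*z^2 - 220*z - 56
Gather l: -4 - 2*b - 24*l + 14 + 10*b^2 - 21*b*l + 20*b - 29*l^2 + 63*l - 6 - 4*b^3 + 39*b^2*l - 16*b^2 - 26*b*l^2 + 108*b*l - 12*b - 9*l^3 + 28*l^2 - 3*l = -4*b^3 - 6*b^2 + 6*b - 9*l^3 + l^2*(-26*b - 1) + l*(39*b^2 + 87*b + 36) + 4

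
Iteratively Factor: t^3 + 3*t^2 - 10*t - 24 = (t + 2)*(t^2 + t - 12) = (t - 3)*(t + 2)*(t + 4)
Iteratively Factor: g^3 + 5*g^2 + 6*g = (g + 2)*(g^2 + 3*g) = (g + 2)*(g + 3)*(g)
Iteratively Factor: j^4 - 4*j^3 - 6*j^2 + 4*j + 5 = (j + 1)*(j^3 - 5*j^2 - j + 5) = (j + 1)^2*(j^2 - 6*j + 5) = (j - 5)*(j + 1)^2*(j - 1)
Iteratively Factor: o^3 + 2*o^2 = (o + 2)*(o^2) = o*(o + 2)*(o)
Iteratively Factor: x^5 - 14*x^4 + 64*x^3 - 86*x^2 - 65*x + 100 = (x + 1)*(x^4 - 15*x^3 + 79*x^2 - 165*x + 100) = (x - 5)*(x + 1)*(x^3 - 10*x^2 + 29*x - 20) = (x - 5)*(x - 1)*(x + 1)*(x^2 - 9*x + 20) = (x - 5)*(x - 4)*(x - 1)*(x + 1)*(x - 5)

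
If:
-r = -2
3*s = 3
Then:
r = 2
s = 1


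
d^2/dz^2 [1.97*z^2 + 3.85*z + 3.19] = 3.94000000000000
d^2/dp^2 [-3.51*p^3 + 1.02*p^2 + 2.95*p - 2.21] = 2.04 - 21.06*p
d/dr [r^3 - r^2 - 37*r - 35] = 3*r^2 - 2*r - 37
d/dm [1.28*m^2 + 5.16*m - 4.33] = 2.56*m + 5.16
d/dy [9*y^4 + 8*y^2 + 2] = 36*y^3 + 16*y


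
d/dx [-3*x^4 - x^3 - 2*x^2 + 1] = x*(-12*x^2 - 3*x - 4)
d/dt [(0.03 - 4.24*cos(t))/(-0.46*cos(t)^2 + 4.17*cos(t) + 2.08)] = (1.9504*cos(t)^2 - 0.0275999999999996*cos(t) + 8.9443)*sin(t)/(0.2116*cos(t)^4 - 3.8364*cos(t)^3 + 15.4753*cos(t)^2 + 17.3472*cos(t) + 4.3264)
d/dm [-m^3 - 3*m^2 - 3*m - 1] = -3*m^2 - 6*m - 3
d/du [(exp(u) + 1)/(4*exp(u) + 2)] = -exp(u)/(2*(2*exp(u) + 1)^2)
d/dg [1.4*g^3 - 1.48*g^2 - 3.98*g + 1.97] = 4.2*g^2 - 2.96*g - 3.98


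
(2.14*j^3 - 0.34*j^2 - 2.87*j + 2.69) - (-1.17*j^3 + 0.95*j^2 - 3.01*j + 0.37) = 3.31*j^3 - 1.29*j^2 + 0.14*j + 2.32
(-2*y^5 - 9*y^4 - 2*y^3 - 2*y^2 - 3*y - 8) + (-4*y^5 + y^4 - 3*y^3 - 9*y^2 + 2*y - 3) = -6*y^5 - 8*y^4 - 5*y^3 - 11*y^2 - y - 11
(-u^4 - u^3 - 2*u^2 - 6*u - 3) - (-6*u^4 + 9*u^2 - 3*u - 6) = 5*u^4 - u^3 - 11*u^2 - 3*u + 3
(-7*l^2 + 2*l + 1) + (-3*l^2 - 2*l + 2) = 3 - 10*l^2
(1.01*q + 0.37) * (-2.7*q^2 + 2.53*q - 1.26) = -2.727*q^3 + 1.5563*q^2 - 0.3365*q - 0.4662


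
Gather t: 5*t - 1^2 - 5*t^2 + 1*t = -5*t^2 + 6*t - 1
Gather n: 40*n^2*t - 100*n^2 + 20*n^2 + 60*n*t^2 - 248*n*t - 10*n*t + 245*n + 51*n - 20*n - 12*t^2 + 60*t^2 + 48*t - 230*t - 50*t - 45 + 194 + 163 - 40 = n^2*(40*t - 80) + n*(60*t^2 - 258*t + 276) + 48*t^2 - 232*t + 272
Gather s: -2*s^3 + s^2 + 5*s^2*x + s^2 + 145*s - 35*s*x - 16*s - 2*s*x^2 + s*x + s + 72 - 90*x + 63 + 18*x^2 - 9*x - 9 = -2*s^3 + s^2*(5*x + 2) + s*(-2*x^2 - 34*x + 130) + 18*x^2 - 99*x + 126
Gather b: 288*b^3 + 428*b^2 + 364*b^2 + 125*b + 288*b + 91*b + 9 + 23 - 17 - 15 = 288*b^3 + 792*b^2 + 504*b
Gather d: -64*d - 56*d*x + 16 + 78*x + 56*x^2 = d*(-56*x - 64) + 56*x^2 + 78*x + 16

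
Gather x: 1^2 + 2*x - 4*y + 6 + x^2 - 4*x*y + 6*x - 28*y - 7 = x^2 + x*(8 - 4*y) - 32*y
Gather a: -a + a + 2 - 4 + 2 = 0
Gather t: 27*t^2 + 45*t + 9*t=27*t^2 + 54*t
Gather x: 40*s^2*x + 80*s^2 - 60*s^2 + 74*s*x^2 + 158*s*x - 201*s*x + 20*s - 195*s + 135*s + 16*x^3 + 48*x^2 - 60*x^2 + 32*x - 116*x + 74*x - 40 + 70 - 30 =20*s^2 - 40*s + 16*x^3 + x^2*(74*s - 12) + x*(40*s^2 - 43*s - 10)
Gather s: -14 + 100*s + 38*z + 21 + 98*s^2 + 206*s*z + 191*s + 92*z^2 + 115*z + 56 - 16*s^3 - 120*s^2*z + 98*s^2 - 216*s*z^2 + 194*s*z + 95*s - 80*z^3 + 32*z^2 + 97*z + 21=-16*s^3 + s^2*(196 - 120*z) + s*(-216*z^2 + 400*z + 386) - 80*z^3 + 124*z^2 + 250*z + 84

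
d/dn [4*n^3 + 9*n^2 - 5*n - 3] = 12*n^2 + 18*n - 5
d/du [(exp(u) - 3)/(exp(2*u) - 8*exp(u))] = (-exp(2*u) + 6*exp(u) - 24)*exp(-u)/(exp(2*u) - 16*exp(u) + 64)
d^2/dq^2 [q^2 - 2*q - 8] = 2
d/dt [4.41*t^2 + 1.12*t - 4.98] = 8.82*t + 1.12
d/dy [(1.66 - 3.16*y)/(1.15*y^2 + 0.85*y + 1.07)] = (3.634*y^2 - 3.818*y - 4.7922)/(1.3225*y^4 + 1.955*y^3 + 3.1835*y^2 + 1.819*y + 1.1449)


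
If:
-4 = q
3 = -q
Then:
No Solution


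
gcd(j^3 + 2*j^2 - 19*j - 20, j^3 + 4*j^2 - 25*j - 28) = j^2 - 3*j - 4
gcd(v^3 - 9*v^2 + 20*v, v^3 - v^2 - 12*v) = v^2 - 4*v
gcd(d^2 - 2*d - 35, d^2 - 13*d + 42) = d - 7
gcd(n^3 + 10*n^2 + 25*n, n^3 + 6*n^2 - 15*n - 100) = n^2 + 10*n + 25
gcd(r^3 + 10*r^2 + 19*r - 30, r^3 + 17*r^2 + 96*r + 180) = r^2 + 11*r + 30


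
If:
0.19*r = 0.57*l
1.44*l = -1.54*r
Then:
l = 0.00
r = 0.00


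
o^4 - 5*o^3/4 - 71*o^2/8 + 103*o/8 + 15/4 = (o - 5/2)*(o - 2)*(o + 1/4)*(o + 3)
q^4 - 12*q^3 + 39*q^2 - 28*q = q*(q - 7)*(q - 4)*(q - 1)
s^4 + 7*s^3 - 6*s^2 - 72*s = s*(s - 3)*(s + 4)*(s + 6)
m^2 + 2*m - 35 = (m - 5)*(m + 7)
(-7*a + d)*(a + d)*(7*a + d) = -49*a^3 - 49*a^2*d + a*d^2 + d^3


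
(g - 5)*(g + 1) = g^2 - 4*g - 5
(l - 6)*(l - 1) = l^2 - 7*l + 6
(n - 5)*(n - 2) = n^2 - 7*n + 10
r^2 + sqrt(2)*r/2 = r*(r + sqrt(2)/2)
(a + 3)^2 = a^2 + 6*a + 9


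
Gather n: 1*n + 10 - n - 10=0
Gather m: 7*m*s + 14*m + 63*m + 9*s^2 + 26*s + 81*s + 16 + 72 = m*(7*s + 77) + 9*s^2 + 107*s + 88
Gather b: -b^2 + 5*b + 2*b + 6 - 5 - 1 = -b^2 + 7*b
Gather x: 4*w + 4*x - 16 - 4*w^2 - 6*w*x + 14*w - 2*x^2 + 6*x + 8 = -4*w^2 + 18*w - 2*x^2 + x*(10 - 6*w) - 8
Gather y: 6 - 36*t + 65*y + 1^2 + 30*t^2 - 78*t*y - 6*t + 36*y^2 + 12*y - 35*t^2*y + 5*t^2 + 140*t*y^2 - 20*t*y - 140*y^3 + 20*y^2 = 35*t^2 - 42*t - 140*y^3 + y^2*(140*t + 56) + y*(-35*t^2 - 98*t + 77) + 7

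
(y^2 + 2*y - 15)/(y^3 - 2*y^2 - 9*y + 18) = (y + 5)/(y^2 + y - 6)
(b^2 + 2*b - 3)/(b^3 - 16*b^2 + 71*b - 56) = (b + 3)/(b^2 - 15*b + 56)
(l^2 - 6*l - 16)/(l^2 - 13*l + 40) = (l + 2)/(l - 5)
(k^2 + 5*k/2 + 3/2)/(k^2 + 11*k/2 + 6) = (k + 1)/(k + 4)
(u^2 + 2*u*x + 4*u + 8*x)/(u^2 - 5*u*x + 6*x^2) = (u^2 + 2*u*x + 4*u + 8*x)/(u^2 - 5*u*x + 6*x^2)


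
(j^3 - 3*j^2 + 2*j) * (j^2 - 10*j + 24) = j^5 - 13*j^4 + 56*j^3 - 92*j^2 + 48*j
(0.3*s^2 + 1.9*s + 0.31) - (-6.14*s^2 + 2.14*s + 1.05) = 6.44*s^2 - 0.24*s - 0.74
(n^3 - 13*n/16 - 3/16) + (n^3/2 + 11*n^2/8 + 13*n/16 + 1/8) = 3*n^3/2 + 11*n^2/8 - 1/16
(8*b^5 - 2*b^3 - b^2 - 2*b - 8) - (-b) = 8*b^5 - 2*b^3 - b^2 - b - 8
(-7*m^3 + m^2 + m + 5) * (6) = -42*m^3 + 6*m^2 + 6*m + 30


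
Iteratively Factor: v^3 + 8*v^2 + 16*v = (v)*(v^2 + 8*v + 16) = v*(v + 4)*(v + 4)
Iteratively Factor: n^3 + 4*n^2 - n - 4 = (n + 4)*(n^2 - 1) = (n + 1)*(n + 4)*(n - 1)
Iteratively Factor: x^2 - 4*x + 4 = (x - 2)*(x - 2)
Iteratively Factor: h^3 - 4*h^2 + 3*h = (h - 1)*(h^2 - 3*h) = h*(h - 1)*(h - 3)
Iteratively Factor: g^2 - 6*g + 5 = (g - 5)*(g - 1)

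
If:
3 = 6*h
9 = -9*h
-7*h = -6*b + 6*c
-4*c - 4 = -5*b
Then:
No Solution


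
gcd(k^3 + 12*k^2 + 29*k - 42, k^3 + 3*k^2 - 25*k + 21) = k^2 + 6*k - 7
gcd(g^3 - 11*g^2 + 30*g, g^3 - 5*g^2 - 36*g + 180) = g^2 - 11*g + 30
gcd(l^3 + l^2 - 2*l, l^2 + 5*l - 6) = l - 1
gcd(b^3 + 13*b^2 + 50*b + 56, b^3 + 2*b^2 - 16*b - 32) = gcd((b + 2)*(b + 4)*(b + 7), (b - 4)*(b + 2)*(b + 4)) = b^2 + 6*b + 8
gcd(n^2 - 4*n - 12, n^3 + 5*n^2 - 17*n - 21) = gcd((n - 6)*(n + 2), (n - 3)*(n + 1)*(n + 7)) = 1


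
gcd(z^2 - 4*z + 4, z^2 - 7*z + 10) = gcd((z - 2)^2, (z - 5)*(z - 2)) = z - 2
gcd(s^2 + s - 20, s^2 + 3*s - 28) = s - 4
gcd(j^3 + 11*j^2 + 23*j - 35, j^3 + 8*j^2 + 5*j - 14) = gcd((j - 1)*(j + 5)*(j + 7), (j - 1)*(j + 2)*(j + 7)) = j^2 + 6*j - 7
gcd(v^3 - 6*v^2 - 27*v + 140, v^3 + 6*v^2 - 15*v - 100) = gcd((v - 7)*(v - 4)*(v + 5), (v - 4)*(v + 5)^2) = v^2 + v - 20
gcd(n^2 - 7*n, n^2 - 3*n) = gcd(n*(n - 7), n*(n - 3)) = n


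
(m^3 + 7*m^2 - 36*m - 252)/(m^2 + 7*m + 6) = (m^2 + m - 42)/(m + 1)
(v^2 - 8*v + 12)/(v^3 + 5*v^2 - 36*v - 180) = (v - 2)/(v^2 + 11*v + 30)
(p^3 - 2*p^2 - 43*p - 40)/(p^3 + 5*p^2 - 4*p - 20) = (p^2 - 7*p - 8)/(p^2 - 4)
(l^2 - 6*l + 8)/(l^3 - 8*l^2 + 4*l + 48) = (l - 2)/(l^2 - 4*l - 12)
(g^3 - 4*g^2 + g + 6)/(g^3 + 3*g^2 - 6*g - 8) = (g - 3)/(g + 4)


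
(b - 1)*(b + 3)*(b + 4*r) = b^3 + 4*b^2*r + 2*b^2 + 8*b*r - 3*b - 12*r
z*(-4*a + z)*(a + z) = -4*a^2*z - 3*a*z^2 + z^3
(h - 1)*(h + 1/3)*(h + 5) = h^3 + 13*h^2/3 - 11*h/3 - 5/3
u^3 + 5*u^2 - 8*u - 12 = (u - 2)*(u + 1)*(u + 6)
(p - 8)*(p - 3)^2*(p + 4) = p^4 - 10*p^3 + p^2 + 156*p - 288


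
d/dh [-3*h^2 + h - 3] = 1 - 6*h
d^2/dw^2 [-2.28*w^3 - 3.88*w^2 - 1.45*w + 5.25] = -13.68*w - 7.76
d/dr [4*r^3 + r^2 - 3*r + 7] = 12*r^2 + 2*r - 3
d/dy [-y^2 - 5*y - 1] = -2*y - 5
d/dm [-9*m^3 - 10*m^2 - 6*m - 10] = -27*m^2 - 20*m - 6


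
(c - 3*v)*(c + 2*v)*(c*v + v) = c^3*v - c^2*v^2 + c^2*v - 6*c*v^3 - c*v^2 - 6*v^3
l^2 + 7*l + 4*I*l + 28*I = (l + 7)*(l + 4*I)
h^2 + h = h*(h + 1)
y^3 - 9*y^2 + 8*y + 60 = (y - 6)*(y - 5)*(y + 2)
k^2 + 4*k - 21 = (k - 3)*(k + 7)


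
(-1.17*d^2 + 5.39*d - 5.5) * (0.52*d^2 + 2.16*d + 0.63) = -0.6084*d^4 + 0.2756*d^3 + 8.0453*d^2 - 8.4843*d - 3.465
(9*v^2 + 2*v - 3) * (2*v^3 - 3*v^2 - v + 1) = 18*v^5 - 23*v^4 - 21*v^3 + 16*v^2 + 5*v - 3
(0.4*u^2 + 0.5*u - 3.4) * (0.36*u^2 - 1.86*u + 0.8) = 0.144*u^4 - 0.564*u^3 - 1.834*u^2 + 6.724*u - 2.72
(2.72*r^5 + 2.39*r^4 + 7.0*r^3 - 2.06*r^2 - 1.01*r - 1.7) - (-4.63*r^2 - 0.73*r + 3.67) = 2.72*r^5 + 2.39*r^4 + 7.0*r^3 + 2.57*r^2 - 0.28*r - 5.37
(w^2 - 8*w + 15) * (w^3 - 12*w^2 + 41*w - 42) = w^5 - 20*w^4 + 152*w^3 - 550*w^2 + 951*w - 630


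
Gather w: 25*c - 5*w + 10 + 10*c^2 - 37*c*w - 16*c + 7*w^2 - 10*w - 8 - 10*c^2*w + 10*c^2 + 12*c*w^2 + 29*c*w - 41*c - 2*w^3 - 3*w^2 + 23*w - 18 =20*c^2 - 32*c - 2*w^3 + w^2*(12*c + 4) + w*(-10*c^2 - 8*c + 8) - 16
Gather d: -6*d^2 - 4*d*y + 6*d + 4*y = -6*d^2 + d*(6 - 4*y) + 4*y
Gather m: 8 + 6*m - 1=6*m + 7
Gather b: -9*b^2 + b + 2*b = -9*b^2 + 3*b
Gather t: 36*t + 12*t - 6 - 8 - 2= 48*t - 16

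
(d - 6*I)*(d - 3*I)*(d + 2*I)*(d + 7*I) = d^4 + 49*d^2 - 36*I*d + 252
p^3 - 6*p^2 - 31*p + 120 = (p - 8)*(p - 3)*(p + 5)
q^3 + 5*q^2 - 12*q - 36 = (q - 3)*(q + 2)*(q + 6)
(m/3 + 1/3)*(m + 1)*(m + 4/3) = m^3/3 + 10*m^2/9 + 11*m/9 + 4/9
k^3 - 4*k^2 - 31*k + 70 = (k - 7)*(k - 2)*(k + 5)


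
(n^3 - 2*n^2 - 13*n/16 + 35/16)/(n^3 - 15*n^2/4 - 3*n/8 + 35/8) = (4*n - 7)/(2*(2*n - 7))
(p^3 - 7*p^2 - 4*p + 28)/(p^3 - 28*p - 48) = (p^2 - 9*p + 14)/(p^2 - 2*p - 24)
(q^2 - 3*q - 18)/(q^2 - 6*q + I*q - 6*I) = (q + 3)/(q + I)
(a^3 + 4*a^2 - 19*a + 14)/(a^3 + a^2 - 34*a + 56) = (a - 1)/(a - 4)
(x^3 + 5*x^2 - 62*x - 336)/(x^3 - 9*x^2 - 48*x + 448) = (x + 6)/(x - 8)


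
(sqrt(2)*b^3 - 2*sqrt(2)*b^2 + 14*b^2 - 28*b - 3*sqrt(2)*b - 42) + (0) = sqrt(2)*b^3 - 2*sqrt(2)*b^2 + 14*b^2 - 28*b - 3*sqrt(2)*b - 42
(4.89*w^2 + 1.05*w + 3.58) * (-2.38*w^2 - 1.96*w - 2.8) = -11.6382*w^4 - 12.0834*w^3 - 24.2704*w^2 - 9.9568*w - 10.024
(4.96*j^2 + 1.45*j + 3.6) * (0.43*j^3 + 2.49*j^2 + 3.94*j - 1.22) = 2.1328*j^5 + 12.9739*j^4 + 24.7009*j^3 + 8.6258*j^2 + 12.415*j - 4.392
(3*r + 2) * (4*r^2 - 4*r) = 12*r^3 - 4*r^2 - 8*r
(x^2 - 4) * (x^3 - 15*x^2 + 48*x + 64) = x^5 - 15*x^4 + 44*x^3 + 124*x^2 - 192*x - 256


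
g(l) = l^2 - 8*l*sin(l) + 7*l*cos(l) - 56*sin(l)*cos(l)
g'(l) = -7*l*sin(l) - 8*l*cos(l) + 2*l + 56*sin(l)^2 - 8*sin(l) - 56*cos(l)^2 + 7*cos(l)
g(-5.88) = -5.04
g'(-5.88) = 12.20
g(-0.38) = 15.84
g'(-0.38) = -30.05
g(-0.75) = 20.56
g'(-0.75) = 5.93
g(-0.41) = 16.70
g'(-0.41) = -27.55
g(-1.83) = -21.39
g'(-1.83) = 34.79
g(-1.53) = -8.04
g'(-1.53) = 50.83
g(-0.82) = 19.89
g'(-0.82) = 13.14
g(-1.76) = -18.76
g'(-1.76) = 40.31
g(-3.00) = 18.58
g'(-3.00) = -92.29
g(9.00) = 14.95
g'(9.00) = 10.99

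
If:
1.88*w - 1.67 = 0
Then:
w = 0.89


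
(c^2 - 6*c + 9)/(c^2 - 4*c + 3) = (c - 3)/(c - 1)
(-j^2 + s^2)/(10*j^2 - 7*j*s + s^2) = (-j^2 + s^2)/(10*j^2 - 7*j*s + s^2)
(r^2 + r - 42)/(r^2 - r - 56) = (r - 6)/(r - 8)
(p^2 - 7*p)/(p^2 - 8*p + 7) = p/(p - 1)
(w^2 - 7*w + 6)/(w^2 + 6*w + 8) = (w^2 - 7*w + 6)/(w^2 + 6*w + 8)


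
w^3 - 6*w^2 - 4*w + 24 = (w - 6)*(w - 2)*(w + 2)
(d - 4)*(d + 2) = d^2 - 2*d - 8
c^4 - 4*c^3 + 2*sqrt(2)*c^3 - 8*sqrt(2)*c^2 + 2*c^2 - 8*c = c*(c - 4)*(c + sqrt(2))^2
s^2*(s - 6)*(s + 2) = s^4 - 4*s^3 - 12*s^2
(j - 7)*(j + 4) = j^2 - 3*j - 28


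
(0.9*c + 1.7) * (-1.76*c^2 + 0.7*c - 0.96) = -1.584*c^3 - 2.362*c^2 + 0.326*c - 1.632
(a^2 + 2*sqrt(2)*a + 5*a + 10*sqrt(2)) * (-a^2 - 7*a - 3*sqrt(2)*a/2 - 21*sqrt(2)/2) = -a^4 - 12*a^3 - 7*sqrt(2)*a^3/2 - 42*sqrt(2)*a^2 - 41*a^2 - 245*sqrt(2)*a/2 - 72*a - 210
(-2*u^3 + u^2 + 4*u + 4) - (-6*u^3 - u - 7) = 4*u^3 + u^2 + 5*u + 11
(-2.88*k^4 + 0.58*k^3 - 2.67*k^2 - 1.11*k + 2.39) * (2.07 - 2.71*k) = 7.8048*k^5 - 7.5334*k^4 + 8.4363*k^3 - 2.5188*k^2 - 8.7746*k + 4.9473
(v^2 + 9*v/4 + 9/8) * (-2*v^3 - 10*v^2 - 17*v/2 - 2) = -2*v^5 - 29*v^4/2 - 133*v^3/4 - 259*v^2/8 - 225*v/16 - 9/4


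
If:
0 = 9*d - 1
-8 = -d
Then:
No Solution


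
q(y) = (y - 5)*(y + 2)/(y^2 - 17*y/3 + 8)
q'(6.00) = 0.39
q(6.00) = 0.80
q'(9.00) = 0.02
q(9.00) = 1.16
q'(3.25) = 384.00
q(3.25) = -63.00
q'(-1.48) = -0.41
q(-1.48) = -0.18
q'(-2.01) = -0.30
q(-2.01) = 0.00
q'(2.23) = -120.72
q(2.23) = -34.85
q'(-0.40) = -0.88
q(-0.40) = -0.83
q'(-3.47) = -0.15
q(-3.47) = 0.31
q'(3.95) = 13.41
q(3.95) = -5.12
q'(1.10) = -5.00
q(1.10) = -4.06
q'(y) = (17/3 - 2*y)*(y - 5)*(y + 2)/(y^2 - 17*y/3 + 8)^2 + (y - 5)/(y^2 - 17*y/3 + 8) + (y + 2)/(y^2 - 17*y/3 + 8) = 6*(-4*y^2 + 54*y - 121)/(9*y^4 - 102*y^3 + 433*y^2 - 816*y + 576)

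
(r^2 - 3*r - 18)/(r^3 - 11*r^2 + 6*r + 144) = 1/(r - 8)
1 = 1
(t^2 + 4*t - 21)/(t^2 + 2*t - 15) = (t + 7)/(t + 5)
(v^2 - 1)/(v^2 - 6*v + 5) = (v + 1)/(v - 5)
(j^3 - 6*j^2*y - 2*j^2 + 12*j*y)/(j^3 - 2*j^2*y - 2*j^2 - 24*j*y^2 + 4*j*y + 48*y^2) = j/(j + 4*y)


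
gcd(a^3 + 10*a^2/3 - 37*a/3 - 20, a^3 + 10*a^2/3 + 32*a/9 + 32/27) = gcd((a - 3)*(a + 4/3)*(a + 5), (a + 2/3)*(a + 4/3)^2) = a + 4/3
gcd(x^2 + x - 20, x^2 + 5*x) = x + 5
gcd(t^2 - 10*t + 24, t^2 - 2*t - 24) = t - 6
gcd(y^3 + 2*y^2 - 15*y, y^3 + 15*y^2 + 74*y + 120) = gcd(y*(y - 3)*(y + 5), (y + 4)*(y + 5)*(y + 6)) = y + 5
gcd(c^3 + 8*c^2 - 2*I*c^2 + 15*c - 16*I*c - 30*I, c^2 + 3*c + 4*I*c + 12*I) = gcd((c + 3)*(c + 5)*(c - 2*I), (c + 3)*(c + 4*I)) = c + 3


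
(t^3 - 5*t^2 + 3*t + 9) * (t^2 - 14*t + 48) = t^5 - 19*t^4 + 121*t^3 - 273*t^2 + 18*t + 432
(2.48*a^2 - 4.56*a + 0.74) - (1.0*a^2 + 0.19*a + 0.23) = 1.48*a^2 - 4.75*a + 0.51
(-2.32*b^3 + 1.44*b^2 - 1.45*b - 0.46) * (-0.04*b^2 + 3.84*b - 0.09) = 0.0928*b^5 - 8.9664*b^4 + 5.7964*b^3 - 5.6792*b^2 - 1.6359*b + 0.0414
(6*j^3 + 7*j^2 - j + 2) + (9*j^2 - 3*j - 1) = 6*j^3 + 16*j^2 - 4*j + 1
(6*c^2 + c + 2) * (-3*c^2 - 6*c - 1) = -18*c^4 - 39*c^3 - 18*c^2 - 13*c - 2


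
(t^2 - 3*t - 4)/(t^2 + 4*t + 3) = (t - 4)/(t + 3)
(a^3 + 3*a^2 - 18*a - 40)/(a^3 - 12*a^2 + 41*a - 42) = (a^3 + 3*a^2 - 18*a - 40)/(a^3 - 12*a^2 + 41*a - 42)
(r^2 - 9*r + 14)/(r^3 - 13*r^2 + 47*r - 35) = (r - 2)/(r^2 - 6*r + 5)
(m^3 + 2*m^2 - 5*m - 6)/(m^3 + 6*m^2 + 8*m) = (m^3 + 2*m^2 - 5*m - 6)/(m*(m^2 + 6*m + 8))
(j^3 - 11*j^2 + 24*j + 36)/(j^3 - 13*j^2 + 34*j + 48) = (j - 6)/(j - 8)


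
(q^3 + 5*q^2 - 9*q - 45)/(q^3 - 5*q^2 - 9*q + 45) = (q + 5)/(q - 5)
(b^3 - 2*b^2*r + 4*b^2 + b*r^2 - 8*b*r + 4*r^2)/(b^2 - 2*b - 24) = (b^2 - 2*b*r + r^2)/(b - 6)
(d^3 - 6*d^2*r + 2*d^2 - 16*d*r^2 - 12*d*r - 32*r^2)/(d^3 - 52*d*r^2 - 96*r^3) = (d + 2)/(d + 6*r)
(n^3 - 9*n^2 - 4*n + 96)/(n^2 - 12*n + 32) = n + 3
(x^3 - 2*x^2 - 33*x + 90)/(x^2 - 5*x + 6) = (x^2 + x - 30)/(x - 2)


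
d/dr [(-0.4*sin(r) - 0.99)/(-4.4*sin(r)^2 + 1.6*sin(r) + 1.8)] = (-1.76*sin(r)^2 - 8.712*sin(r) + 0.864)*cos(r)/(19.36*sin(r)^4 - 14.08*sin(r)^3 - 13.28*sin(r)^2 + 5.76*sin(r) + 3.24)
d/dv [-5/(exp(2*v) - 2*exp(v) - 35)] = 10*(exp(v) - 1)*exp(v)/(-exp(2*v) + 2*exp(v) + 35)^2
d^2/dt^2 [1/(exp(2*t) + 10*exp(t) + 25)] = (4*exp(t) - 10)*exp(t)/(exp(4*t) + 20*exp(3*t) + 150*exp(2*t) + 500*exp(t) + 625)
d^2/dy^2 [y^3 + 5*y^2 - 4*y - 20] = 6*y + 10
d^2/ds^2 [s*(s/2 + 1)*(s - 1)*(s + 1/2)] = 6*s^2 + 9*s/2 - 3/2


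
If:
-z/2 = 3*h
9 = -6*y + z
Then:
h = -z/6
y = z/6 - 3/2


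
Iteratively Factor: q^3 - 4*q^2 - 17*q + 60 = (q + 4)*(q^2 - 8*q + 15) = (q - 3)*(q + 4)*(q - 5)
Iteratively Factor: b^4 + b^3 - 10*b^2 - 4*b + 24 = (b - 2)*(b^3 + 3*b^2 - 4*b - 12) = (b - 2)*(b + 3)*(b^2 - 4) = (b - 2)*(b + 2)*(b + 3)*(b - 2)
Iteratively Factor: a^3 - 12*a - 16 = (a + 2)*(a^2 - 2*a - 8) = (a - 4)*(a + 2)*(a + 2)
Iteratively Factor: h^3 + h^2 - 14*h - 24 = (h - 4)*(h^2 + 5*h + 6) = (h - 4)*(h + 3)*(h + 2)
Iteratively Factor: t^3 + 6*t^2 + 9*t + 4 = (t + 1)*(t^2 + 5*t + 4) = (t + 1)^2*(t + 4)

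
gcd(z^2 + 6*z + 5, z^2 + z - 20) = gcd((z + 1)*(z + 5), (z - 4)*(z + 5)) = z + 5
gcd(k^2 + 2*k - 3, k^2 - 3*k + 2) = k - 1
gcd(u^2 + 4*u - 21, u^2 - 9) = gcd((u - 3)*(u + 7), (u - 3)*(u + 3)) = u - 3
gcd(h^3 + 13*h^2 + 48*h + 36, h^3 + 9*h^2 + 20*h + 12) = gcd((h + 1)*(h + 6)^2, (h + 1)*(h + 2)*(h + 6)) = h^2 + 7*h + 6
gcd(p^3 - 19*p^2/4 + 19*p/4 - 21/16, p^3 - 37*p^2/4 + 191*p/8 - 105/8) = p^2 - 17*p/4 + 21/8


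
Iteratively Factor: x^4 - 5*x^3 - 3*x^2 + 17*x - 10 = (x - 1)*(x^3 - 4*x^2 - 7*x + 10) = (x - 5)*(x - 1)*(x^2 + x - 2) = (x - 5)*(x - 1)^2*(x + 2)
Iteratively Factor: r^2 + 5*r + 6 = (r + 3)*(r + 2)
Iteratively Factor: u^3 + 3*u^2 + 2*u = (u)*(u^2 + 3*u + 2) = u*(u + 2)*(u + 1)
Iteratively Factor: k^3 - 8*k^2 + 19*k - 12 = (k - 4)*(k^2 - 4*k + 3) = (k - 4)*(k - 1)*(k - 3)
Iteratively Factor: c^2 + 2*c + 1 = (c + 1)*(c + 1)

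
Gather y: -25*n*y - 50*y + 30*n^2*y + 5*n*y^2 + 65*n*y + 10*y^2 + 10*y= y^2*(5*n + 10) + y*(30*n^2 + 40*n - 40)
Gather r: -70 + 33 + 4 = -33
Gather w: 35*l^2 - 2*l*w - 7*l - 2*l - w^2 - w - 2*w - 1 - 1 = 35*l^2 - 9*l - w^2 + w*(-2*l - 3) - 2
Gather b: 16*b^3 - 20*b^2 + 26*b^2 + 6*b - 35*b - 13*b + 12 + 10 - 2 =16*b^3 + 6*b^2 - 42*b + 20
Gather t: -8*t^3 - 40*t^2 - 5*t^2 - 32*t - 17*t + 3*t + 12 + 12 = -8*t^3 - 45*t^2 - 46*t + 24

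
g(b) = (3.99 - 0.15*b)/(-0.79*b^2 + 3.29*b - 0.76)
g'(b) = (3.99 - 0.15*b)*(1.58*b - 3.29)/(-0.79*b^2 + 3.29*b - 0.76)^2 - 0.15/(-0.79*b^2 + 3.29*b - 0.76) = (-0.1185*b^2 + 6.3042*b - 13.0131)/(0.6241*b^4 - 5.1982*b^3 + 12.0249*b^2 - 5.0008*b + 0.5776)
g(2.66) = 1.50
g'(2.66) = 0.51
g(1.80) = 1.43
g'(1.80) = -0.30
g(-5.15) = -0.12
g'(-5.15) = -0.03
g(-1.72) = -0.49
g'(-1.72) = -0.32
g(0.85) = 2.64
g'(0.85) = -3.60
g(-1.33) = -0.64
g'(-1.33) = -0.51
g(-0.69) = -1.20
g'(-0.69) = -1.50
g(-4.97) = -0.13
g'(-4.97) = -0.04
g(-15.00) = -0.03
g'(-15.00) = -0.00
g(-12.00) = -0.04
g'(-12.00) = -0.00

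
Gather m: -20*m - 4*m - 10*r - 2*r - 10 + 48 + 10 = -24*m - 12*r + 48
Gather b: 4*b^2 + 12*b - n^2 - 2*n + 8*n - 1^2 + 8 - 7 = 4*b^2 + 12*b - n^2 + 6*n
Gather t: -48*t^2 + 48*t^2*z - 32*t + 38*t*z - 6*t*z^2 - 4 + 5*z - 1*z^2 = t^2*(48*z - 48) + t*(-6*z^2 + 38*z - 32) - z^2 + 5*z - 4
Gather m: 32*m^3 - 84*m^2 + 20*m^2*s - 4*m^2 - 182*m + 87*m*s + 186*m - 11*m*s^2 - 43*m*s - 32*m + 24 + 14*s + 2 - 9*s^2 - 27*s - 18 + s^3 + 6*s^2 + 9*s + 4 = 32*m^3 + m^2*(20*s - 88) + m*(-11*s^2 + 44*s - 28) + s^3 - 3*s^2 - 4*s + 12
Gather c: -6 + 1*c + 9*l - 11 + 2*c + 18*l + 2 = 3*c + 27*l - 15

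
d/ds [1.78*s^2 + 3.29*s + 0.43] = 3.56*s + 3.29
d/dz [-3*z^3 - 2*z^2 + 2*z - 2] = -9*z^2 - 4*z + 2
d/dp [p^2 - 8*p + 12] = 2*p - 8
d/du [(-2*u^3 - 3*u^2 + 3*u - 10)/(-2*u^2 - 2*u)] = (u^4 + 2*u^3 + 3*u^2 - 10*u - 5)/(u^2*(u^2 + 2*u + 1))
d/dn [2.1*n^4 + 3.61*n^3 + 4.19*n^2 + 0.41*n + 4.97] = 8.4*n^3 + 10.83*n^2 + 8.38*n + 0.41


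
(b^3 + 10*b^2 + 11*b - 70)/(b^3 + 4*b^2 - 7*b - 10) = (b + 7)/(b + 1)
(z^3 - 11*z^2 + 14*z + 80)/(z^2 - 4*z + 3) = (z^3 - 11*z^2 + 14*z + 80)/(z^2 - 4*z + 3)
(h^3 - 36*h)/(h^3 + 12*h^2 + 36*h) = (h - 6)/(h + 6)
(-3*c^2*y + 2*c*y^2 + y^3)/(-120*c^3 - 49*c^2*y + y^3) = y*(-c + y)/(-40*c^2 - 3*c*y + y^2)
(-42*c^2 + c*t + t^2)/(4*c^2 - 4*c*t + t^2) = (-42*c^2 + c*t + t^2)/(4*c^2 - 4*c*t + t^2)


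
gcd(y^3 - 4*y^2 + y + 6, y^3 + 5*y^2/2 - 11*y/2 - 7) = y^2 - y - 2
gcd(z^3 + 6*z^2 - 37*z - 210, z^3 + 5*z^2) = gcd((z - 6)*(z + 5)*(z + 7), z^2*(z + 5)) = z + 5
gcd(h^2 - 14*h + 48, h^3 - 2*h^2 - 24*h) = h - 6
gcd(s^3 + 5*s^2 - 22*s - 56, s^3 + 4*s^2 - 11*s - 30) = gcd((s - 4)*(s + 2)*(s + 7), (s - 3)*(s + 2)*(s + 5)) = s + 2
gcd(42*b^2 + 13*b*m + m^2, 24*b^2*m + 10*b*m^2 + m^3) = 6*b + m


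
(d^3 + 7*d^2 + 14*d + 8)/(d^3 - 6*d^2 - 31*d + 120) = (d^3 + 7*d^2 + 14*d + 8)/(d^3 - 6*d^2 - 31*d + 120)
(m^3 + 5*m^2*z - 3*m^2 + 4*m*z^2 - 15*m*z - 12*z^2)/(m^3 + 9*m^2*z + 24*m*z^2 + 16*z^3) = (m - 3)/(m + 4*z)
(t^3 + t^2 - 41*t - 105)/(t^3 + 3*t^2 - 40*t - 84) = (t^3 + t^2 - 41*t - 105)/(t^3 + 3*t^2 - 40*t - 84)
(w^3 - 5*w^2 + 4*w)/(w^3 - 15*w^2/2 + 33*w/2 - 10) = 2*w/(2*w - 5)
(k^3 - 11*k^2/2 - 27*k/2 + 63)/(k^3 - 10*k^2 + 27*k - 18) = (k + 7/2)/(k - 1)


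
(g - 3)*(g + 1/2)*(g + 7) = g^3 + 9*g^2/2 - 19*g - 21/2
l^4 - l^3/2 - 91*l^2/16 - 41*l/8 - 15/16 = (l - 3)*(l + 1/4)*(l + 1)*(l + 5/4)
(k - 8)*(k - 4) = k^2 - 12*k + 32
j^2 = j^2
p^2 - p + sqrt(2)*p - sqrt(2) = (p - 1)*(p + sqrt(2))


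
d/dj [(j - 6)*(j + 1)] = 2*j - 5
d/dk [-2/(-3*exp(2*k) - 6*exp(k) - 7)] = -12*(exp(k) + 1)*exp(k)/(3*exp(2*k) + 6*exp(k) + 7)^2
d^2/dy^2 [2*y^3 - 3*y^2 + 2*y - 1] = 12*y - 6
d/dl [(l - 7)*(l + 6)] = 2*l - 1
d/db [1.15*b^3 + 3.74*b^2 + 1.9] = b*(3.45*b + 7.48)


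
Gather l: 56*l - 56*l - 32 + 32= 0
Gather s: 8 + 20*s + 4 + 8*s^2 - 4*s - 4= 8*s^2 + 16*s + 8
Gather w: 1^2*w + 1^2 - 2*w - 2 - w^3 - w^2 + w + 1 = -w^3 - w^2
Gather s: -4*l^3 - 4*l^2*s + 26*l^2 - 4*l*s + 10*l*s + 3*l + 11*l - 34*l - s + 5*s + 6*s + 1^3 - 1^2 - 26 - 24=-4*l^3 + 26*l^2 - 20*l + s*(-4*l^2 + 6*l + 10) - 50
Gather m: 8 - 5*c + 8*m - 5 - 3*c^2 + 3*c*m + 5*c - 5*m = -3*c^2 + m*(3*c + 3) + 3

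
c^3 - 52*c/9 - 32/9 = (c - 8/3)*(c + 2/3)*(c + 2)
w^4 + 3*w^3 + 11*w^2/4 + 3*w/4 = w*(w + 1/2)*(w + 1)*(w + 3/2)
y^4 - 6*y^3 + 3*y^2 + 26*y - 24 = (y - 4)*(y - 3)*(y - 1)*(y + 2)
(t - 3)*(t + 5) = t^2 + 2*t - 15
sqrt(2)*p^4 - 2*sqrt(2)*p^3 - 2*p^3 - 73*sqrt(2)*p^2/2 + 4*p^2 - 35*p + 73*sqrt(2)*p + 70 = (p - 2)*(p - 5*sqrt(2))*(p + 7*sqrt(2)/2)*(sqrt(2)*p + 1)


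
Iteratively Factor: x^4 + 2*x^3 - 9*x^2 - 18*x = (x + 3)*(x^3 - x^2 - 6*x) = x*(x + 3)*(x^2 - x - 6) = x*(x - 3)*(x + 3)*(x + 2)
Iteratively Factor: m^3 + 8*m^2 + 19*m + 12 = (m + 4)*(m^2 + 4*m + 3) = (m + 1)*(m + 4)*(m + 3)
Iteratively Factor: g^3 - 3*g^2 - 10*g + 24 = (g - 2)*(g^2 - g - 12) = (g - 4)*(g - 2)*(g + 3)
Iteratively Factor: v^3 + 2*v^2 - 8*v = (v)*(v^2 + 2*v - 8) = v*(v + 4)*(v - 2)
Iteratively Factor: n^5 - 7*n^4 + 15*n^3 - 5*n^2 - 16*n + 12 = (n - 1)*(n^4 - 6*n^3 + 9*n^2 + 4*n - 12) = (n - 2)*(n - 1)*(n^3 - 4*n^2 + n + 6) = (n - 2)^2*(n - 1)*(n^2 - 2*n - 3) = (n - 3)*(n - 2)^2*(n - 1)*(n + 1)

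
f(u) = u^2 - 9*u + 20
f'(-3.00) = -15.00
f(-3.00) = 56.00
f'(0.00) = -9.00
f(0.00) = 20.00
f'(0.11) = -8.78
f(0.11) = 19.02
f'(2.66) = -3.68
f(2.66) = 3.14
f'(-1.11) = -11.22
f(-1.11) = 31.22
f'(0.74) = -7.52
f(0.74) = 13.89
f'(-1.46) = -11.92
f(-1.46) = 35.27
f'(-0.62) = -10.24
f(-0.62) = 25.96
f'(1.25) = -6.50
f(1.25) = 10.31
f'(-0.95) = -10.90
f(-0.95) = 29.45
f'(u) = 2*u - 9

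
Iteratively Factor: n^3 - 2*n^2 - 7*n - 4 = (n - 4)*(n^2 + 2*n + 1) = (n - 4)*(n + 1)*(n + 1)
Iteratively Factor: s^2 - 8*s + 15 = (s - 3)*(s - 5)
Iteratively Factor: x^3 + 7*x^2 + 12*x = (x + 3)*(x^2 + 4*x) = x*(x + 3)*(x + 4)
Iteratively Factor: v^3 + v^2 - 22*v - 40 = (v + 4)*(v^2 - 3*v - 10) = (v + 2)*(v + 4)*(v - 5)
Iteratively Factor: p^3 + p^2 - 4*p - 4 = (p - 2)*(p^2 + 3*p + 2) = (p - 2)*(p + 1)*(p + 2)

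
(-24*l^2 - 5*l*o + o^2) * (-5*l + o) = 120*l^3 + l^2*o - 10*l*o^2 + o^3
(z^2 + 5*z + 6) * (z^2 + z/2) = z^4 + 11*z^3/2 + 17*z^2/2 + 3*z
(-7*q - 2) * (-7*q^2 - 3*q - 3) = 49*q^3 + 35*q^2 + 27*q + 6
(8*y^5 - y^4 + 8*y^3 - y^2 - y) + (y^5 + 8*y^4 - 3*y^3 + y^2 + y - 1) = 9*y^5 + 7*y^4 + 5*y^3 - 1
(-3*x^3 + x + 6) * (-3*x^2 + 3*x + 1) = 9*x^5 - 9*x^4 - 6*x^3 - 15*x^2 + 19*x + 6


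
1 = 1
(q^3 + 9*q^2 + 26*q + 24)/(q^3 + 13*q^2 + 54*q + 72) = (q + 2)/(q + 6)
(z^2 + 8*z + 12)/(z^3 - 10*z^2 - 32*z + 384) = (z + 2)/(z^2 - 16*z + 64)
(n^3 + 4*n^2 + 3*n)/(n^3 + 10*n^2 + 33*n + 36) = n*(n + 1)/(n^2 + 7*n + 12)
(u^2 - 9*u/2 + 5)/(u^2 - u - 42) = (-u^2 + 9*u/2 - 5)/(-u^2 + u + 42)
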